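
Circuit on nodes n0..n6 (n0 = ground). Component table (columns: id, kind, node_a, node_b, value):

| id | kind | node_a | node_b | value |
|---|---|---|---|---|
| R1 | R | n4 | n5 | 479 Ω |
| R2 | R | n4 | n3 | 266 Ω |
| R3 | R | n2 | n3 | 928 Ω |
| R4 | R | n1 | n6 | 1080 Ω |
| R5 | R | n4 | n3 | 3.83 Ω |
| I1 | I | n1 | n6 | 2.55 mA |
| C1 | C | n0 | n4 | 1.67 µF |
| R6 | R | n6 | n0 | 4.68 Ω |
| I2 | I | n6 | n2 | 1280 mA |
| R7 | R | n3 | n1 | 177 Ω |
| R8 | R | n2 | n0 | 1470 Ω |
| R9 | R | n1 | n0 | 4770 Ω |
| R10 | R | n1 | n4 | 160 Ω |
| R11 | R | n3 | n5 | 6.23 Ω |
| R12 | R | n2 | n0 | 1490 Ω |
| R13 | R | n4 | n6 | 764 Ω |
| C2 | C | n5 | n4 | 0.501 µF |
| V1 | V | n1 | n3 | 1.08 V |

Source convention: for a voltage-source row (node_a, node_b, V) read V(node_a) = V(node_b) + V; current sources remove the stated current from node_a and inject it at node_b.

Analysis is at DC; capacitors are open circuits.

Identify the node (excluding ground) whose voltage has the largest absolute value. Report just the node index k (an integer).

2

Apply KCL at each of the 6 non-ground nodes and solve the resulting linear system.
Node n1: branches {R4, I1, R7, R9, R10, V1} → V_1 = 183.8
Node n2: branches {R3, I2, R8, R12} → V_2 = 608.0
Node n3: branches {R2, R3, R5, R7, R11, V1} → V_3 = 182.7
Node n4: branches {R1, R2, R5, C1, R10, R13, C2} → V_4 = 181.9
Node n5: branches {R1, R11, C2} → V_5 = 182.7
Node n6: branches {R4, I1, R6, I2, R13} → V_6 = -4.026
Source currents: i(V1)=-0.2333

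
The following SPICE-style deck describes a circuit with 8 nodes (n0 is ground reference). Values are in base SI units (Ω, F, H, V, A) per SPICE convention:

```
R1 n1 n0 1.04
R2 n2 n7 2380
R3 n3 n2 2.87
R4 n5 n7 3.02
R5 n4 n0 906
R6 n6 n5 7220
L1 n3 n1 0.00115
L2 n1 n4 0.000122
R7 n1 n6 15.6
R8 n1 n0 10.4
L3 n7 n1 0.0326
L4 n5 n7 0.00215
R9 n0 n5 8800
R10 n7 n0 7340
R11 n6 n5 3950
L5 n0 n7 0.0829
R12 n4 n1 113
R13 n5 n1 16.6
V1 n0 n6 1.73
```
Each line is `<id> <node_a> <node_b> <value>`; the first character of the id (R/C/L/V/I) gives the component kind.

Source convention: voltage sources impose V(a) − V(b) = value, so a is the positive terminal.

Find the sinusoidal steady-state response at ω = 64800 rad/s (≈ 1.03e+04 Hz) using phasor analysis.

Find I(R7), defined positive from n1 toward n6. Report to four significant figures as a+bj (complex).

Element admittances at ω=64800 rad/s:
  Y(R1) = 0.9615+0.000j S between n1,n0
  Y(R2) = 0.0004202+0.000j S between n2,n7
  Y(R3) = 0.3484+0.000j S between n3,n2
  Y(R4) = 0.3311+0.000j S between n5,n7
  Y(R5) = 0.001104+0.000j S between n4,n0
  Y(R6) = 0.0001385+0.000j S between n6,n5
  Y(L1) = 0.000-0.01342j S between n3,n1
  Y(L2) = 0.000-0.1265j S between n1,n4
  Y(R7) = 0.06410+0.000j S between n1,n6
  Y(R8) = 0.09615+0.000j S between n1,n0
  Y(L3) = 0.000-0.0004734j S between n7,n1
  Y(L4) = 0.000-0.007178j S between n5,n7
  Y(R9) = 0.0001136+0.000j S between n0,n5
  Y(R10) = 0.0001362+0.000j S between n7,n0
  Y(R11) = 0.0002532+0.000j S between n6,n5
  Y(L5) = 0.000-0.0001862j S between n0,n7
  Y(R12) = 0.008850+0.000j S between n4,n1
  Y(R13) = 0.06024+0.000j S between n5,n1
  V1: constraint V(n0)−V(n6) = 1.73
Assemble and solve the 8×8 MNA system:
  V(n1)=-0.09930-1.870e-05j  V(n2)=-0.09931-0.0003302j  V(n3)=-0.09930-0.0003300j  V(n4)=-0.09923+0.0008425j  V(n5)=-0.1093-0.0004286j  V(n6)=-1.730+0.000j  V(n7)=-0.1093-0.0005025j
  i(V1)=-0.1052+1.367e-06j

0.1045-1.199e-06j A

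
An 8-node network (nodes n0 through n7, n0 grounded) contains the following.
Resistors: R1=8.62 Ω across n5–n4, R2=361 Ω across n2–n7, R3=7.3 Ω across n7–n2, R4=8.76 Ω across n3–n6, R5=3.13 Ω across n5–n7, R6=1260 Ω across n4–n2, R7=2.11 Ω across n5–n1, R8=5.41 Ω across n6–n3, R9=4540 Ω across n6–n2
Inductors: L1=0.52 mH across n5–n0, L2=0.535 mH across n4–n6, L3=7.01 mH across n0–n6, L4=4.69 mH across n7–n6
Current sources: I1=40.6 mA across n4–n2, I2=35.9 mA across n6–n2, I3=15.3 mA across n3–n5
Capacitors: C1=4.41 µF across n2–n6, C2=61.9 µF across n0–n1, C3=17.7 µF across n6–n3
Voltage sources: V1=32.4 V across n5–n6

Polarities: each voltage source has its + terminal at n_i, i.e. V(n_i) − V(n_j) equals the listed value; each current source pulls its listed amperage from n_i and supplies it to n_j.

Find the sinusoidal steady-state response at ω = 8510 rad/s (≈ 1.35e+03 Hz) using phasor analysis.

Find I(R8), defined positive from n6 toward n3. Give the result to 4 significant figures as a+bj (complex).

0.007544-0.003800j A

MNA unknowns: 7 node voltages V₁..V_7 plus 1 source current (V1)
R1: Y=0.1160+0.000j on G[5,4]
L1: Y=0.000-0.2260j on G[5,0]
I1: z[4]−=0.0406, z[2]+=0.0406
C1: Y=0.000+0.03753j on G[2,6]
R2: Y=0.002770+0.000j on G[2,7]
I2: z[6]−=0.0359, z[2]+=0.0359
L2: Y=0.000-0.2196j on G[4,6]
R3: Y=0.1370+0.000j on G[7,2]
R4: Y=0.1142+0.000j on G[3,6]
C2: Y=0.000+0.5268j on G[0,1]
L3: Y=0.000-0.01676j on G[0,6]
I3: z[3]−=0.0153, z[5]+=0.0153
L4: Y=0.000-0.02506j on G[7,6]
R5: Y=0.3195+0.000j on G[5,7]
C3: Y=0.000+0.1506j on G[6,3]
R6: Y=0.0007937+0.000j on G[4,2]
R7: Y=0.4739+0.000j on G[5,1]
R8: Y=0.1848+0.000j on G[6,3]
R9: Y=0.0002203+0.000j on G[6,2]
V1: row V5−V6=32.4, i_V1 at 5,6
solve → V1=-1.005-0.9548j, V2=-2.715-10.83j, V3=-32.38-2.052j, V4=-25.26+11.19j, V5=0.05611-2.072j, V6=-32.34-2.072j, V7=-0.7359-3.013j
aux → i_V1=-3.209+1.781j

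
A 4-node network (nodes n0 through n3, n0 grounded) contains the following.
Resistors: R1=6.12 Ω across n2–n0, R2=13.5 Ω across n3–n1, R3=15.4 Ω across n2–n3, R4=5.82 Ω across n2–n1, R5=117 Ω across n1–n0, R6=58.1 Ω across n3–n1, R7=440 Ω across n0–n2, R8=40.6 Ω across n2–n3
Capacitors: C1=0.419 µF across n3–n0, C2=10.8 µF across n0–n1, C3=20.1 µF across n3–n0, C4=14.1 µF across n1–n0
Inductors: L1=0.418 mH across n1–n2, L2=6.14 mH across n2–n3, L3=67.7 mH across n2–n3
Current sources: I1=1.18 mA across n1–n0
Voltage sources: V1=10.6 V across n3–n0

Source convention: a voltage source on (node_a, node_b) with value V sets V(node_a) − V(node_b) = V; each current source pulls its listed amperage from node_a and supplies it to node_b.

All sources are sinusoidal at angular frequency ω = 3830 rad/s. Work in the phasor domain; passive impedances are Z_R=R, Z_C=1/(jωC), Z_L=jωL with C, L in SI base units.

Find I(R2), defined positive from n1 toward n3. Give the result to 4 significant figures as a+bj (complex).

-0.3750-0.1546j A

Element admittances at ω=3830 rad/s:
  Y(R1) = 0.1634+0.000j S between n2,n0
  Y(R2) = 0.07407+0.000j S between n3,n1
  Y(R3) = 0.06494+0.000j S between n2,n3
  Y(C1) = 0.000+0.001605j S between n3,n0
  Y(L1) = 0.000-0.6246j S between n1,n2
  Y(C2) = 0.000+0.04136j S between n0,n1
  Y(C3) = 0.000+0.07698j S between n3,n0
  Y(R4) = 0.1718+0.000j S between n2,n1
  Y(R5) = 0.008547+0.000j S between n1,n0
  Y(L2) = 0.000-0.04252j S between n2,n3
  Y(C4) = 0.000+0.05400j S between n1,n0
  I1: injects 0.00118 A into n0 (from n1)
  Y(R6) = 0.01721+0.000j S between n3,n1
  Y(R7) = 0.002273+0.000j S between n0,n2
  Y(R8) = 0.02463+0.000j S between n2,n3
  Y(L3) = 0.000-0.003857j S between n2,n3
  V1: constraint V(n3)−V(n0) = 10.6
Assemble and solve the 4×4 MNA system:
  V(n1)=5.538-2.087j  V(n2)=4.974-2.275j  V(n3)=10.60+0.000j
  i(V1)=-1.072-0.9664j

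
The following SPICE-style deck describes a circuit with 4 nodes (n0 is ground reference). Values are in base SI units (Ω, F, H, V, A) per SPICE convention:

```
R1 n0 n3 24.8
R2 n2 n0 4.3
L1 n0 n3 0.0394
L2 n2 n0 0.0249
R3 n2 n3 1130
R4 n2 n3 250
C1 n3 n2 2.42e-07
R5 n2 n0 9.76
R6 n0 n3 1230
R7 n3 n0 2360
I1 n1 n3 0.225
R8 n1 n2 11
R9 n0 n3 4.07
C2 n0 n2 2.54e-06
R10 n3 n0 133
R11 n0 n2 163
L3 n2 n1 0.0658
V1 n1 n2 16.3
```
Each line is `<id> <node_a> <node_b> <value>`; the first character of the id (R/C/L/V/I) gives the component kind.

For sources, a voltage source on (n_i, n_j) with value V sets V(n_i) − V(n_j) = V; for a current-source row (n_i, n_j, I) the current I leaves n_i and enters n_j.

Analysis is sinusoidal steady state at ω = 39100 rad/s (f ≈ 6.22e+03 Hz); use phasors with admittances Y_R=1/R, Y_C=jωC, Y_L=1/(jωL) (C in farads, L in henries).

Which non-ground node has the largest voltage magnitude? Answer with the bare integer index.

Element admittances at ω=39100 rad/s:
  Y(R1) = 0.04032+0.000j S between n0,n3
  Y(R2) = 0.2326+0.000j S between n2,n0
  Y(L1) = 0.000-0.0006491j S between n0,n3
  Y(L2) = 0.000-0.001027j S between n2,n0
  Y(R3) = 0.0008850+0.000j S between n2,n3
  Y(R4) = 0.004000+0.000j S between n2,n3
  Y(C1) = 0.000+0.009462j S between n3,n2
  Y(R5) = 0.1025+0.000j S between n2,n0
  Y(R6) = 0.0008130+0.000j S between n0,n3
  Y(R7) = 0.0004237+0.000j S between n3,n0
  I1: injects 0.225 A into n3 (from n1)
  Y(R8) = 0.09091+0.000j S between n1,n2
  Y(R9) = 0.2457+0.000j S between n0,n3
  Y(C2) = 0.000+0.09931j S between n0,n2
  Y(R10) = 0.007519+0.000j S between n3,n0
  Y(R11) = 0.006135+0.000j S between n0,n2
  Y(L3) = 0.000-0.0003887j S between n2,n1
  V1: constraint V(n1)−V(n2) = 16.3
Assemble and solve the 4×4 MNA system:
  V(n1)=15.72+0.1992j  V(n2)=-0.5768+0.1992j  V(n3)=0.7341-0.03656j
  i(V1)=-1.707+0.006336j

1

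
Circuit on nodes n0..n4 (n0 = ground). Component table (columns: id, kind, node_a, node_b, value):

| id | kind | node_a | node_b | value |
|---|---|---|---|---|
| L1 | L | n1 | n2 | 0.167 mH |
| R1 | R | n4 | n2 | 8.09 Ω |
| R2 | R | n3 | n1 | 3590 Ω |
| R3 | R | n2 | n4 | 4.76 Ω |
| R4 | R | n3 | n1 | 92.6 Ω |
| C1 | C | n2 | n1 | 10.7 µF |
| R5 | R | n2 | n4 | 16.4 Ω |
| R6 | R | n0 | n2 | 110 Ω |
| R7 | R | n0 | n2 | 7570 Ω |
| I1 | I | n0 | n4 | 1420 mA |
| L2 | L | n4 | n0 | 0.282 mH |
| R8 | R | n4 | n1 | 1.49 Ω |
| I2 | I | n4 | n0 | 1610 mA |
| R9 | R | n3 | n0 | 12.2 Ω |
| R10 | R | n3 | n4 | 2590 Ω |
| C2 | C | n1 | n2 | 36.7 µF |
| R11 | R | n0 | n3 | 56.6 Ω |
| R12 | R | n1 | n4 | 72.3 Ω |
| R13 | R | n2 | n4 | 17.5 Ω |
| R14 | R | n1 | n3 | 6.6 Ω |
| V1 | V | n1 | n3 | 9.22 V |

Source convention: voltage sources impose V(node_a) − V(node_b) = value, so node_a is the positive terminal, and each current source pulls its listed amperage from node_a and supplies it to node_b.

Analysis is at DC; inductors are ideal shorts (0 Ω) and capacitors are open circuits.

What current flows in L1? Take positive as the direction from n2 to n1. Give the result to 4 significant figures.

-0.3412 A

MNA unknowns: 4 node voltages V₁..V_4 plus 3 source currents (L1, L2, V1)
L1: row V1−V2=0, i_L1 at 1,2
R1: Y=0.1236 on G[4,2]
R2: Y=0.0002786 on G[3,1]
R3: Y=0.2101 on G[2,4]
R4: Y=0.01080 on G[3,1]
C1: Y=0.000 on G[2,1]
R5: Y=0.06098 on G[2,4]
R6: Y=0.009091 on G[0,2]
R7: Y=0.0001321 on G[0,2]
I1: z[0]−=1.42, z[4]+=1.42
L2: row V4−V0=0, i_L2 at 4,0
R8: Y=0.6711 on G[4,1]
I2: z[4]−=1.61, z[0]+=1.61
R9: Y=0.08197 on G[3,0]
R10: Y=0.0003861 on G[3,4]
C2: Y=0.000 on G[1,2]
R11: Y=0.01767 on G[0,3]
R12: Y=0.01383 on G[1,4]
R13: Y=0.05714 on G[2,4]
R14: Y=0.1515 on G[1,3]
V1: row V1−V3=9.22, i_V1 at 1,3
solve → V1=0.7401, V2=0.7401, V3=-8.480, V4=0.000
aux → i_L1=0.3412, i_L2=0.6481, i_V1=-2.347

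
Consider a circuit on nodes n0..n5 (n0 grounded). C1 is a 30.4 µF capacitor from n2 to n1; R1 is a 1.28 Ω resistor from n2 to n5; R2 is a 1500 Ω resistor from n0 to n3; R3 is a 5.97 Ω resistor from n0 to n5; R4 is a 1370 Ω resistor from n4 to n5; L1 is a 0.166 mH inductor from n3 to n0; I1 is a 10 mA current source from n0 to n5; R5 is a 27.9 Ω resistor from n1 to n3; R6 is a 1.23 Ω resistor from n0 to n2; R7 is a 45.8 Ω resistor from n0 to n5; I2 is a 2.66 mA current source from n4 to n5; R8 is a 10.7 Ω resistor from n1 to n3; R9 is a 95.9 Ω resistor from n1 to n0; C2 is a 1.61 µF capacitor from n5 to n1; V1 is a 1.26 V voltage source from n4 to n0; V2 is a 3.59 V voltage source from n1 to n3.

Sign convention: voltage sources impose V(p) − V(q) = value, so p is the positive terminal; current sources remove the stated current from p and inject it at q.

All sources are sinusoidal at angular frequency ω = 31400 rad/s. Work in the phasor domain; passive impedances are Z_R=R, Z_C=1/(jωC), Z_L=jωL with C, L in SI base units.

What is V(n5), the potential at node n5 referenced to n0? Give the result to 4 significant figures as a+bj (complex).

0.2037-0.6887j V

Element admittances at ω=31400 rad/s:
  Y(C1) = 0.000+0.9546j S between n2,n1
  Y(R1) = 0.7812+0.000j S between n2,n5
  Y(R2) = 0.0006667+0.000j S between n0,n3
  Y(R3) = 0.1675+0.000j S between n0,n5
  Y(R4) = 0.0007299+0.000j S between n4,n5
  Y(L1) = 0.000-0.1919j S between n3,n0
  I1: injects 0.01 A into n5 (from n0)
  Y(R5) = 0.03584+0.000j S between n1,n3
  Y(R6) = 0.8130+0.000j S between n0,n2
  Y(R7) = 0.02183+0.000j S between n0,n5
  I2: injects 0.00266 A into n5 (from n4)
  Y(R8) = 0.09346+0.000j S between n1,n3
  Y(R9) = 0.01043+0.000j S between n1,n0
  Y(C2) = 0.000+0.05055j S between n5,n1
  V1: constraint V(n4)−V(n0) = 1.26
  V2: constraint V(n1)−V(n3) = 3.59
Assemble and solve the 7×7 MNA system:
  V(n1)=-0.5674-1.000j  V(n2)=0.2157-0.8064j  V(n3)=-4.157-1.000j  V(n4)=1.260+0.000j  V(n5)=0.2037-0.6887j
  i(V1)=-0.003431-0.0005027j  i(V2)=-0.6588+0.7969j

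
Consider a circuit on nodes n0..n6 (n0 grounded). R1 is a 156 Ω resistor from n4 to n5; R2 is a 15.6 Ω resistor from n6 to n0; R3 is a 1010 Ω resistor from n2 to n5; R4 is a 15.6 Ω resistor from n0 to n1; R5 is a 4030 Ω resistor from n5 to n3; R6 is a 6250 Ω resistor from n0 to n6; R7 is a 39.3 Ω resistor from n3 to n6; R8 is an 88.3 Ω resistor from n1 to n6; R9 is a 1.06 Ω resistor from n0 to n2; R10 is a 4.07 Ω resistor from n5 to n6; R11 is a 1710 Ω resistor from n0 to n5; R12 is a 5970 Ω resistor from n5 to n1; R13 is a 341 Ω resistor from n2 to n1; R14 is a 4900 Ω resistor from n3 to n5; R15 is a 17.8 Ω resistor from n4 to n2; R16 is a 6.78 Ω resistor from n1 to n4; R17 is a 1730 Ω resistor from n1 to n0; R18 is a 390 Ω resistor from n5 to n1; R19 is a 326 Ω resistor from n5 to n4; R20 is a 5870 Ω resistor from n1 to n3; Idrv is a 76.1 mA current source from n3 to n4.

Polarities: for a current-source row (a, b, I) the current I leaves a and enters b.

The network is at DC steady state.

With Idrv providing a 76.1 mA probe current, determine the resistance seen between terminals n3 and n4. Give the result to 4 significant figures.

Apply KCL at each of the 6 non-ground nodes and solve the resulting linear system.
Node n1: branches {R4, R8, R12, R13, R16, R17, R18, R20} → V_1 = 0.3021
Node n2: branches {R3, R9, R13, R15} → V_2 = 0.03063
Node n3: branches {R5, R7, R14, R20, Idrv} → V_3 = -3.659
Node n4: branches {R1, R15, R16, R19, Idrv} → V_4 = 0.5434
Node n5: branches {R1, R3, R5, R10, R11, R12, R14, R18, R19} → V_5 = -0.6897
Node n6: branches {R2, R6, R7, R8, R10} → V_6 = -0.7474

R_eq = 55.22 Ω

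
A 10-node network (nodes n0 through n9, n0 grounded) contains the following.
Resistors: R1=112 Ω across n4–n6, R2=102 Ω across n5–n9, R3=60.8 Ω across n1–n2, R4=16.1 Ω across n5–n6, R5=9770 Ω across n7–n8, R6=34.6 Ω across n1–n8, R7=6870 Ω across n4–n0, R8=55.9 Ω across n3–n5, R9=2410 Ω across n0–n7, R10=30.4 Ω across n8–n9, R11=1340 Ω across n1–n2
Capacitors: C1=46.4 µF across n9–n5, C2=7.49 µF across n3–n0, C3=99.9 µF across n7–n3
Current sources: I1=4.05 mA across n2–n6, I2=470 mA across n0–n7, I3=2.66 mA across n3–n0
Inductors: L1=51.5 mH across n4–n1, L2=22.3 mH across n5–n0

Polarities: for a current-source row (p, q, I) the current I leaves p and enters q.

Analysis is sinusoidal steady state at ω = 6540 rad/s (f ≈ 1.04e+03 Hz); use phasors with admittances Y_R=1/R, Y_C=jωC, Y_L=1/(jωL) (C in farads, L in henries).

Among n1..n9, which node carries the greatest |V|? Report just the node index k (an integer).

7

Element admittances at ω=6540 rad/s:
  Y(R1) = 0.008929+0.000j S between n4,n6
  Y(R2) = 0.009804+0.000j S between n5,n9
  Y(C1) = 0.000+0.3035j S between n9,n5
  Y(C2) = 0.000+0.04898j S between n3,n0
  Y(R3) = 0.01645+0.000j S between n1,n2
  Y(R4) = 0.06211+0.000j S between n5,n6
  I1: injects 0.00405 A into n6 (from n2)
  Y(R5) = 0.0001024+0.000j S between n7,n8
  Y(R6) = 0.02890+0.000j S between n1,n8
  Y(R7) = 0.0001456+0.000j S between n4,n0
  Y(C3) = 0.000+0.6533j S between n7,n3
  I2: injects 0.47 A into n7 (from n0)
  Y(R8) = 0.01789+0.000j S between n3,n5
  Y(L1) = 0.000-0.002969j S between n4,n1
  Y(R9) = 0.0004149+0.000j S between n0,n7
  Y(R10) = 0.03289+0.000j S between n8,n9
  Y(R11) = 0.0007463+0.000j S between n1,n2
  Y(L2) = 0.000-0.006857j S between n5,n0
  I3: injects 0.00266 A into n0 (from n3)
Assemble and solve the 9×9 MNA system:
  V(n1)=3.931-9.169j  V(n2)=3.695-9.169j  V(n3)=0.7066-10.80j  V(n4)=4.061-8.933j  V(n5)=4.161-9.149j  V(n6)=4.206-9.122j  V(n7)=0.7143-11.52j  V(n8)=4.047-9.156j  V(n9)=4.159-9.137j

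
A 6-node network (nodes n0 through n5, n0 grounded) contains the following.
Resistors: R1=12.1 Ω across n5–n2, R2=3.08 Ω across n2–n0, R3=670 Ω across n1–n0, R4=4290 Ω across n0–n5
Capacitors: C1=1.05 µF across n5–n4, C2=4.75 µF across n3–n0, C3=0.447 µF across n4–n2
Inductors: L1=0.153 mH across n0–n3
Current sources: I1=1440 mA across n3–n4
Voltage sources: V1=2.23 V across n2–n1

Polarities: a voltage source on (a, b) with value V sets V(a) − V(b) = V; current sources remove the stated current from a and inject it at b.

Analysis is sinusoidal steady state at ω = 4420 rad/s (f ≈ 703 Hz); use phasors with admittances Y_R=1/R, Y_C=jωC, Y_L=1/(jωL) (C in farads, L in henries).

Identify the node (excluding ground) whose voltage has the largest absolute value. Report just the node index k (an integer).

Apply KCL at each of the 5 non-ground nodes and solve the resulting linear system.
Node n1: branches {R3, V1} → V_1 = 2.183+0.0001453j
Node n2: branches {R1, R2, C3, V1} → V_2 = 4.413+0.0001453j
Node n3: branches {C2, L1, I1} → V_3 = 0.000-0.9878j
Node n4: branches {C1, C3, I1} → V_4 = 12.95-217.8j
Node n5: branches {R1, C1, R4} → V_5 = 16.58-0.2034j
Source currents: i(V1)=0.003259+2.169e-07j

4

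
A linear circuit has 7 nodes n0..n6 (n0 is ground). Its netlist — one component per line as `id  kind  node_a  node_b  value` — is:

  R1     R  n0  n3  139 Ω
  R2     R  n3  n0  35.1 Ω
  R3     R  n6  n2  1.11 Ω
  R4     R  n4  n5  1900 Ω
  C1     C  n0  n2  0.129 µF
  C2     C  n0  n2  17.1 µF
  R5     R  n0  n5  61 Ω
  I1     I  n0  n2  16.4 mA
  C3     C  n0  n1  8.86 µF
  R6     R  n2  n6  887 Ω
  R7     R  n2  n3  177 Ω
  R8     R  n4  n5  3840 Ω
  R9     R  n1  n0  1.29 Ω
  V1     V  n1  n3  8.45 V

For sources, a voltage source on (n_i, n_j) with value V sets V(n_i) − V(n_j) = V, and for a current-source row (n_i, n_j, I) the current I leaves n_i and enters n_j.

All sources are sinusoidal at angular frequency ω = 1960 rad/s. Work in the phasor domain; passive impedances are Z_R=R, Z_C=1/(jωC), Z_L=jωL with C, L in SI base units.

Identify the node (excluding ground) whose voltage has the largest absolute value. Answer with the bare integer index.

3

Apply KCL at each of the 6 non-ground nodes and solve the resulting linear system.
Node n1: branches {C3, R9, V1} → V_1 = 0.4267-0.003310j
Node n2: branches {R3, C1, C2, I1, R6, R7} → V_2 = -0.1400+0.8333j
Node n3: branches {R1, R2, R7, V1} → V_3 = -8.023-0.003310j
Node n4: branches {R4, R8} → V_4 = 0.000+0.000j
Node n5: branches {R4, R5, R8} → V_5 = 0.000+0.000j
Node n6: branches {R3, R6} → V_6 = -0.1400+0.8333j
Source currents: i(V1)=-0.3308-0.004845j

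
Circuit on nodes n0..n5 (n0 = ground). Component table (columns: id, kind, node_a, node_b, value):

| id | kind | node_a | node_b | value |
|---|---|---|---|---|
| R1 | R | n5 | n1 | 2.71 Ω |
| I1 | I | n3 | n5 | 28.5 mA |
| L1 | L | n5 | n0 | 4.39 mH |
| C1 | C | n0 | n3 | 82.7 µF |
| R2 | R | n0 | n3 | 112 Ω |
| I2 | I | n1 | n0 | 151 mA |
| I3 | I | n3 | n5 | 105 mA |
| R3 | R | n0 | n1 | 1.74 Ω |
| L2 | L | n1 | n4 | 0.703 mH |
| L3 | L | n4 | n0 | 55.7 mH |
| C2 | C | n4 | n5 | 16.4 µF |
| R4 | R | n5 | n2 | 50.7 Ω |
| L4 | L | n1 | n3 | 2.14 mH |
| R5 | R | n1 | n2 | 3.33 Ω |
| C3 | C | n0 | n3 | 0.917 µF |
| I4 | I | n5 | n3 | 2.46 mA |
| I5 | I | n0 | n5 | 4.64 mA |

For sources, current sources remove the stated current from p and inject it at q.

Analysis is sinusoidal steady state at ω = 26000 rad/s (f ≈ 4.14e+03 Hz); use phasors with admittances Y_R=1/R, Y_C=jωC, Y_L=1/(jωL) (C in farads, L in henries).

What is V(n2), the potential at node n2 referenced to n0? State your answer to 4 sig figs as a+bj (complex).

-0.005156+0.008243j V

Apply KCL at each of the 5 non-ground nodes and solve the resulting linear system.
Node n1: branches {R1, I2, R3, L2, L4, R5} → V_1 = -0.02601+0.004385j
Node n2: branches {R4, R5} → V_2 = -0.005156+0.008243j
Node n3: branches {I1, C1, R2, I3, L4, C3, I4} → V_3 = -3.474e-05+0.06074j
Node n4: branches {L2, L3, C2} → V_4 = 0.3628+0.07634j
Node n5: branches {R1, I1, L1, I3, C2, R4, I4, I5} → V_5 = 0.3123+0.06698j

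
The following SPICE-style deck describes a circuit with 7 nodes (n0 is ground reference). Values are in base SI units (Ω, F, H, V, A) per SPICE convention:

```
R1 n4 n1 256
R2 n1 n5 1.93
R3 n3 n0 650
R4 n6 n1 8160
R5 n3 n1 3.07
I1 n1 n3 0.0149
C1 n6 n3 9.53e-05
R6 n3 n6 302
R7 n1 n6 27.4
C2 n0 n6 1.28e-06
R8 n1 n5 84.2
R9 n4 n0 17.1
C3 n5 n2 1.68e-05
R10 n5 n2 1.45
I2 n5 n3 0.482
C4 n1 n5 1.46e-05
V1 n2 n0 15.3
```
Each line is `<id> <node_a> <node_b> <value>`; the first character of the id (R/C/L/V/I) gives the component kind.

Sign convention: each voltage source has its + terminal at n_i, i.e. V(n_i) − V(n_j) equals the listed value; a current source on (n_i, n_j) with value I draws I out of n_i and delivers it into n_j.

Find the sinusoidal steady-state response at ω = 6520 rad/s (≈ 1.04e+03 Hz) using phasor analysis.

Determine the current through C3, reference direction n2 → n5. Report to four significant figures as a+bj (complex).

Apply KCL at each of the 6 non-ground nodes and solve the resulting linear system.
Node n1: branches {R1, R2, R4, R5, I1, R7, R8, C4} → V_1 = 15.81-0.5536j
Node n2: branches {C3, R10, V1} → V_2 = 15.30+0.000j
Node n3: branches {R3, R5, I1, C1, R6, I2} → V_3 = 17.11-0.9464j
Node n4: branches {R1, R9} → V_4 = 0.9898-0.03466j
Node n5: branches {R2, R8, C3, R10, I2, C4} → V_5 = 15.14-0.1740j
Node n6: branches {R4, C1, R6, R7, C2} → V_6 = 16.90-0.8715j
Source currents: i(V1)=-0.09148-0.1376j

-0.01906+0.01756j A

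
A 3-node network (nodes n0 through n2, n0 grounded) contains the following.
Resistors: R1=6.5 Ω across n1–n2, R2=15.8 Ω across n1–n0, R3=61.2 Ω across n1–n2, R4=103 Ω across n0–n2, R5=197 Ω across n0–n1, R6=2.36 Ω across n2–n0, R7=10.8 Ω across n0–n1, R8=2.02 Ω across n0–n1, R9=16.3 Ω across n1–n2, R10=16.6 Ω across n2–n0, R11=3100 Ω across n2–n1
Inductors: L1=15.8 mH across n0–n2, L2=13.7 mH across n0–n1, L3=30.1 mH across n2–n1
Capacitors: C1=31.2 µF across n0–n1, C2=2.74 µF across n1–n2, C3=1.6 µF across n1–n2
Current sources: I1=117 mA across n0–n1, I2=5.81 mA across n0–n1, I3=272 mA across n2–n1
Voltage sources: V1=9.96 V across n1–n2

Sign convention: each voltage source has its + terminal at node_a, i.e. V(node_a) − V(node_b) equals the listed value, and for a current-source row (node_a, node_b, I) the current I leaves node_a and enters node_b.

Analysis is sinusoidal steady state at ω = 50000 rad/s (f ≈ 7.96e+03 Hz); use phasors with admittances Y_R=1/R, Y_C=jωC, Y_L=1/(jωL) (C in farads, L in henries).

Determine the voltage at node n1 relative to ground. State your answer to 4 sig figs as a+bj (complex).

1.541-2.099j V

MNA unknowns: 2 node voltages V₁..V_2 plus 1 source current (V1)
R1: Y=0.1538+0.000j on G[1,2]
R2: Y=0.06329+0.000j on G[1,0]
R3: Y=0.01634+0.000j on G[1,2]
R4: Y=0.009709+0.000j on G[0,2]
L1: Y=0.000-0.001266j on G[0,2]
R5: Y=0.005076+0.000j on G[0,1]
R6: Y=0.4237+0.000j on G[2,0]
R7: Y=0.09259+0.000j on G[0,1]
C1: Y=0.000+1.560j on G[0,1]
R8: Y=0.4950+0.000j on G[0,1]
L2: Y=0.000-0.001460j on G[0,1]
R9: Y=0.06135+0.000j on G[1,2]
R10: Y=0.06024+0.000j on G[2,0]
I1: z[0]−=0.117, z[1]+=0.117
I2: z[0]−=0.00581, z[1]+=0.00581
R11: Y=0.0003226+0.000j on G[2,1]
C2: Y=0.000+0.1370j on G[1,2]
L3: Y=0.000-0.0006645j on G[2,1]
I3: z[2]−=0.272, z[1]+=0.272
C3: Y=0.000+0.08000j on G[1,2]
V1: row V1−V2=9.96, i_V1 at 1,2
solve → V1=1.541-2.099j, V2=-8.419-2.099j
aux → i_V1=-6.196-3.180j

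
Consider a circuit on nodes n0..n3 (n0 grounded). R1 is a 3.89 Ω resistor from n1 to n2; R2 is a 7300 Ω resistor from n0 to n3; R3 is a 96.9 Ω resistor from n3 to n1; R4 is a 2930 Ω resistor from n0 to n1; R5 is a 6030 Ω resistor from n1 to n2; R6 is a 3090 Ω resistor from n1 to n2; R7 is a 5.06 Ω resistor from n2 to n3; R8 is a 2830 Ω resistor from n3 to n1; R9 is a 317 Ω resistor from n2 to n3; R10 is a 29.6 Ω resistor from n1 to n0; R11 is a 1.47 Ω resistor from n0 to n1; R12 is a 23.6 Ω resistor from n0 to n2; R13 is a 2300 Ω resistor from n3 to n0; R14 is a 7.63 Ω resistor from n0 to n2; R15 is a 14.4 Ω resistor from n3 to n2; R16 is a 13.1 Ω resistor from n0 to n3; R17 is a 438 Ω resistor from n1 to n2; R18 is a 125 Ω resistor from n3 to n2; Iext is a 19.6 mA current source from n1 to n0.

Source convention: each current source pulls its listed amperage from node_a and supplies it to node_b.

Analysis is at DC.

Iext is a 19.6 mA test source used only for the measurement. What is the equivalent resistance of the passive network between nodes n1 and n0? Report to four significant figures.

Apply KCL at each of the 3 non-ground nodes and solve the resulting linear system.
Node n1: branches {R1, R3, R4, R5, R6, R8, R10, R11, R17, Iext} → V_1 = -0.02331
Node n2: branches {R1, R5, R6, R7, R9, R12, R14, R15, R17, R18} → V_2 = -0.01249
Node n3: branches {R2, R3, R7, R8, R9, R13, R15, R16, R18} → V_3 = -0.01018

R_eq = 1.189 Ω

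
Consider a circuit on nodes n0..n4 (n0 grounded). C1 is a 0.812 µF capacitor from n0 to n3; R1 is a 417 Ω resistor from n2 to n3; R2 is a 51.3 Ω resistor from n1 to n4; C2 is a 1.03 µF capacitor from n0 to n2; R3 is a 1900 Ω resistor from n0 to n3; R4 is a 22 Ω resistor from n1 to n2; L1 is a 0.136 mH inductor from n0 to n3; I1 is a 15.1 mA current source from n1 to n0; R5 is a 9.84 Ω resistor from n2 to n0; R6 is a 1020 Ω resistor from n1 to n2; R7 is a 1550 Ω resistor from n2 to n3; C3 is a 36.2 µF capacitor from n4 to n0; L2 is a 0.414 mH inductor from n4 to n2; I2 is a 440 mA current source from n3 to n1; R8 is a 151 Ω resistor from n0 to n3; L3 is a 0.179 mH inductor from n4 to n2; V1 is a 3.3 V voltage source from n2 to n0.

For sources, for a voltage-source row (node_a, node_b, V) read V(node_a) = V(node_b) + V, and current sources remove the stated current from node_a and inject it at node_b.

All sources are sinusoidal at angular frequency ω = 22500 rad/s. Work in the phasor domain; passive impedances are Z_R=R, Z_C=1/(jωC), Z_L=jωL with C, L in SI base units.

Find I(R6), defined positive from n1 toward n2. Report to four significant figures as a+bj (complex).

Apply KCL at each of the 4 non-ground nodes and solve the resulting linear system.
Node n1: branches {R2, R4, I1, R6, I2} → V_1 = 8.017-0.1327j
Node n2: branches {R1, C2, R4, R5, R6, R7, L2, L3, V1} → V_2 = 3.300+0.000j
Node n3: branches {C1, R1, R3, L1, R7, I2, R8} → V_3 = -0.04599-1.392j
Node n4: branches {R2, C3, L2, L3} → V_4 = -2.544-0.4487j
Source currents: i(V1)=-0.2861+1.992j

0.004624-0.0001301j A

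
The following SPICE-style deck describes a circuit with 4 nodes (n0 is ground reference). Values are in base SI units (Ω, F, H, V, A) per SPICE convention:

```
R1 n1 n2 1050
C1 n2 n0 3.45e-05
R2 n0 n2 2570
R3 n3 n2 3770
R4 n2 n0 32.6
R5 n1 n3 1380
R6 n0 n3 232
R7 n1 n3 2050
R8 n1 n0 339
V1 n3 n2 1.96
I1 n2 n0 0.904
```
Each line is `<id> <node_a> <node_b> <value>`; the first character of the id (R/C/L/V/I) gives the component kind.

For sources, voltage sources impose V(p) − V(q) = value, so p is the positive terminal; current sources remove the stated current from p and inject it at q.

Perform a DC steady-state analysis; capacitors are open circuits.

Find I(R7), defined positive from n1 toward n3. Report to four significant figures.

0.006291 A

Element admittances at DC:
  Y(R1) = 0.0009524 S between n1,n2
  Y(C1) = 0.000 S between n2,n0
  Y(R2) = 0.0003891 S between n0,n2
  Y(R3) = 0.0002653 S between n3,n2
  Y(R4) = 0.03067 S between n2,n0
  Y(R5) = 0.0007246 S between n1,n3
  Y(R6) = 0.004310 S between n0,n3
  Y(R7) = 0.0004878 S between n1,n3
  Y(R8) = 0.002950 S between n1,n0
  V1: constraint V(n3)−V(n2) = 1.96
  I1: injects 0.904 A into n0 (from n2)
Assemble and solve the 4×4 MNA system:
  V(n1)=-10.10  V(n2)=-24.95  V(n3)=-22.99
  i(V1)=0.1142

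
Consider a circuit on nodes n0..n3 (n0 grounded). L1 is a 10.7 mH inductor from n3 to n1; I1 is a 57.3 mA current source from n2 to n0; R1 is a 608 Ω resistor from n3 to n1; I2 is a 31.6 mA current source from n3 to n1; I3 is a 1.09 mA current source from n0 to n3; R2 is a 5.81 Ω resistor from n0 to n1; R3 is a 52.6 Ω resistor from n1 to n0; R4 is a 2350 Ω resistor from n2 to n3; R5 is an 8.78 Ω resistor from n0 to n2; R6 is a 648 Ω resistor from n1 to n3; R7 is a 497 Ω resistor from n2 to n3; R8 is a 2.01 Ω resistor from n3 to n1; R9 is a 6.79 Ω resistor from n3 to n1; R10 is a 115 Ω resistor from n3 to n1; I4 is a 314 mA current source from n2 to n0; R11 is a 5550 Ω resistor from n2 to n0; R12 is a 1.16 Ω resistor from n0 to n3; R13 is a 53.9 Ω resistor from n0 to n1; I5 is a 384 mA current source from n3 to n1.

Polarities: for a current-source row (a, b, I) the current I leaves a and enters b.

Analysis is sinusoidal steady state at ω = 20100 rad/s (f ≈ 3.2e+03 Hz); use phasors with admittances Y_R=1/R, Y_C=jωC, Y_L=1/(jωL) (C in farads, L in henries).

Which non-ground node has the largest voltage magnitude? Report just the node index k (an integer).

2

MNA unknowns: 3 node voltages V₁..V_3
L1: Y=0.000-0.004650j on G[3,1]
I1: z[2]−=0.0573, z[0]+=0.0573
R1: Y=0.001645+0.000j on G[3,1]
I2: z[3]−=0.0316, z[1]+=0.0316
I3: z[0]−=0.00109, z[3]+=0.00109
R2: Y=0.1721+0.000j on G[0,1]
R3: Y=0.01901+0.000j on G[1,0]
R4: Y=0.0004255+0.000j on G[2,3]
R5: Y=0.1139+0.000j on G[0,2]
R6: Y=0.001543+0.000j on G[1,3]
R7: Y=0.002012+0.000j on G[2,3]
R8: Y=0.4975+0.000j on G[3,1]
R9: Y=0.1473+0.000j on G[3,1]
R10: Y=0.008696+0.000j on G[3,1]
I4: z[2]−=0.314, z[0]+=0.314
R11: Y=0.0001802+0.000j on G[2,0]
R12: Y=0.8621+0.000j on G[0,3]
R13: Y=0.01855+0.000j on G[0,1]
I5: z[3]−=0.384, z[1]+=0.384
solve → V1=0.4003+0.002290j, V2=-3.189-1.162e-05j, V3=-0.1048-0.0005554j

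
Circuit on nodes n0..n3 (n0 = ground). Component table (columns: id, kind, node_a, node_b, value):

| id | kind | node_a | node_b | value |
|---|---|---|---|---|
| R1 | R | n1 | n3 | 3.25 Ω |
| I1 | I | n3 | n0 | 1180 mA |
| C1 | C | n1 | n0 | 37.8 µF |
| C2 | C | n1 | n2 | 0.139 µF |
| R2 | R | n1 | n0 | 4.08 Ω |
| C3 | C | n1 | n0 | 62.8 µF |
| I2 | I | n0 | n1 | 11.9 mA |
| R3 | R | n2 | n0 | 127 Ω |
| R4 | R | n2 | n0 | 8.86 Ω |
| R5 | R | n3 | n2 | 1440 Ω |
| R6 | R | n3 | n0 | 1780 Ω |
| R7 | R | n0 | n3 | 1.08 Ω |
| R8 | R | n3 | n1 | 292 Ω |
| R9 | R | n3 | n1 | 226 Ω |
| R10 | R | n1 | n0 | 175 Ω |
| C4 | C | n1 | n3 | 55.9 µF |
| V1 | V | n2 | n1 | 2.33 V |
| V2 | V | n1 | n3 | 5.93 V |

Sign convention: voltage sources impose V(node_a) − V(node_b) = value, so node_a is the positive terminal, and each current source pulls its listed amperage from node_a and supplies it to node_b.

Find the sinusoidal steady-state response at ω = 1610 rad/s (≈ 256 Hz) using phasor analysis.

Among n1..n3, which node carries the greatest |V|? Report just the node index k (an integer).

2

MNA unknowns: 3 node voltages V₁..V_3 plus 2 source currents (V1, V2)
R1: Y=0.3077+0.000j on G[1,3]
I1: z[3]−=1.18, z[0]+=1.18
C1: Y=0.000+0.06086j on G[1,0]
C2: Y=0.000+0.0002238j on G[1,2]
R2: Y=0.2451+0.000j on G[1,0]
C3: Y=0.000+0.1011j on G[1,0]
I2: z[0]−=0.0119, z[1]+=0.0119
R3: Y=0.007874+0.000j on G[2,0]
R4: Y=0.1129+0.000j on G[2,0]
R5: Y=0.0006944+0.000j on G[3,2]
R6: Y=0.0005618+0.000j on G[3,0]
R7: Y=0.9259+0.000j on G[0,3]
R8: Y=0.003425+0.000j on G[3,1]
R9: Y=0.004425+0.000j on G[3,1]
R10: Y=0.005714+0.000j on G[1,0]
C4: Y=0.000+0.09000j on G[1,3]
V1: row V2−V1=2.33, i_V1 at 2,1
V2: row V1−V3=5.93, i_V2 at 1,3
solve → V1=3.068-0.3828j, V2=5.398-0.3828j, V3=-2.862-0.3828j
aux → i_V1=-0.6575+0.04570j, i_V2=-3.348-0.8884j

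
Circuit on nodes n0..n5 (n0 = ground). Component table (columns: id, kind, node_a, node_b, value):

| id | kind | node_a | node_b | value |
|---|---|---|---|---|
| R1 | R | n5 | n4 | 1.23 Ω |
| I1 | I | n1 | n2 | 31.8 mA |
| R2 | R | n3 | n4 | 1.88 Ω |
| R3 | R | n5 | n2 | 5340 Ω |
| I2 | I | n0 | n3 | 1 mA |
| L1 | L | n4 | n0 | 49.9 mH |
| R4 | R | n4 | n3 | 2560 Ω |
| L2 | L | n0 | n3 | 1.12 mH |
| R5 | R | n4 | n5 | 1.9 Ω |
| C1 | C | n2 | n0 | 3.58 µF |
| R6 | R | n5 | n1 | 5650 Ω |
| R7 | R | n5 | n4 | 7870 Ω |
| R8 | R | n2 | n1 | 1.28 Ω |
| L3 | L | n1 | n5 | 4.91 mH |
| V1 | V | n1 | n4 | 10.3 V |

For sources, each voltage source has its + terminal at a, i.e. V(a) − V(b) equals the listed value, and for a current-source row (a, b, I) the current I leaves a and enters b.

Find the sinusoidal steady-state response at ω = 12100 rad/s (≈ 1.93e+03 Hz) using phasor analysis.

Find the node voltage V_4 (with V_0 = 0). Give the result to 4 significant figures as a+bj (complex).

12.17-5.672j V

MNA unknowns: 5 node voltages V₁..V_5 plus 1 source current (V1)
R1: Y=0.8130+0.000j on G[5,4]
I1: z[1]−=0.0318, z[2]+=0.0318
R2: Y=0.5319+0.000j on G[3,4]
R3: Y=0.0001873+0.000j on G[5,2]
I2: z[0]−=0.001, z[3]+=0.001
L1: Y=0.000-0.001656j on G[4,0]
R4: Y=0.0003906+0.000j on G[4,3]
L2: Y=0.000-0.07379j on G[0,3]
R5: Y=0.5263+0.000j on G[4,5]
C1: Y=0.000+0.04332j on G[2,0]
R6: Y=0.0001770+0.000j on G[5,1]
R7: Y=0.0001271+0.000j on G[5,4]
R8: Y=0.7812+0.000j on G[2,1]
L3: Y=0.000-0.01683j on G[1,5]
V1: row V1−V4=10.3, i_V1 at 1,4
solve → V1=22.47-5.672j, V2=22.13-6.899j, V3=12.72-3.909j, V4=12.17-5.672j, V5=12.18-5.802j
aux → i_V1=-0.3047-0.7852j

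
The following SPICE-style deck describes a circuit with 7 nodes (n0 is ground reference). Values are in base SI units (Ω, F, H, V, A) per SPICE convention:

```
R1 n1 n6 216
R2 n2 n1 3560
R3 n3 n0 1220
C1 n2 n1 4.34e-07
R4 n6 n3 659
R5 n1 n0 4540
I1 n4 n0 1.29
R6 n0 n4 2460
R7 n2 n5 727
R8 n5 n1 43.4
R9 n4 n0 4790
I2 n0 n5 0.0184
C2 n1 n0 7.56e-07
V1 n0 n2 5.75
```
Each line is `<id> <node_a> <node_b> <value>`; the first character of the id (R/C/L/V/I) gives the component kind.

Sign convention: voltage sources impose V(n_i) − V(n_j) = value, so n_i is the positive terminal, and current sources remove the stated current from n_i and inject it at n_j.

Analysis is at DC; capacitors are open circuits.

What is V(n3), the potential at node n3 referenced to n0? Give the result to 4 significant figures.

MNA unknowns: 6 node voltages V₁..V_6 plus 1 source current (V1)
R1: Y=0.004630 on G[1,6]
R2: Y=0.0002809 on G[2,1]
R3: Y=0.0008197 on G[3,0]
C1: Y=0.000 on G[2,1]
R4: Y=0.001517 on G[6,3]
R5: Y=0.0002203 on G[1,0]
I1: z[4]−=1.29, z[0]+=1.29
R6: Y=0.0004065 on G[0,4]
R7: Y=0.001376 on G[2,5]
R8: Y=0.02304 on G[5,1]
R9: Y=0.0002088 on G[4,0]
I2: z[0]−=0.0184, z[5]+=0.0184
C2: Y=0.000 on G[1,0]
V1: row V0−V2=5.75, i_V1 at 0,2
solve → V1=3.639, V2=-5.750, V3=2.119, V4=-2097, V5=3.864, V6=3.264
aux → i_V1=-0.01586

2.119 V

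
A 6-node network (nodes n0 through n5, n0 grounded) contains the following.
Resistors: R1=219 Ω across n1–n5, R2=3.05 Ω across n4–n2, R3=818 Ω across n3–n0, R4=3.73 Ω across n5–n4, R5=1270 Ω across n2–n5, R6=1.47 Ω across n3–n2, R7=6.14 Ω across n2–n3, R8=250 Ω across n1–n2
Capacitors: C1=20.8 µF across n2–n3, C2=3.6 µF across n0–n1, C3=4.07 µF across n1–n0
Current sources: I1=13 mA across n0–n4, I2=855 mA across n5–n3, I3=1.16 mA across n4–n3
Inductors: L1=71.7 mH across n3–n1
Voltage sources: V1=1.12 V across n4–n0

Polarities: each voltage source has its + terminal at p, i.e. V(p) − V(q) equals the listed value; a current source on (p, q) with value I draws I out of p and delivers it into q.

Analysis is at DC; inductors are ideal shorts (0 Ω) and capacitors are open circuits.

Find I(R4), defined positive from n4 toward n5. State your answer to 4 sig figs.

Element admittances at DC:
  Y(R1) = 0.004566 S between n1,n5
  Y(R2) = 0.3279 S between n4,n2
  Y(R3) = 0.001222 S between n3,n0
  Y(C1) = 0.000 S between n2,n3
  Y(R4) = 0.2681 S between n5,n4
  Y(R5) = 0.0007874 S between n2,n5
  Y(C2) = 0.000 S between n0,n1
  Y(R6) = 0.6803 S between n3,n2
  I1: injects 0.013 A into n4 (from n0)
  Y(C3) = 0.000 S between n1,n0
  Y(R7) = 0.1629 S between n2,n3
  Y(R8) = 0.004000 S between n1,n2
  I2: injects 0.855 A into n3 (from n5)
  L1: short n3↔n1 (DC inductor)
  I3: injects 0.00116 A into n3 (from n4)
  V1: constraint V(n4)−V(n0) = 1.12
Assemble and solve the 7×7 MNA system:
  V(n1)=4.579  V(n2)=3.610  V(n3)=4.579  V(n4)=1.120  V(n5)=-1.942
  i(L1)=0.03365  i(V1)=0.007402

0.8209 A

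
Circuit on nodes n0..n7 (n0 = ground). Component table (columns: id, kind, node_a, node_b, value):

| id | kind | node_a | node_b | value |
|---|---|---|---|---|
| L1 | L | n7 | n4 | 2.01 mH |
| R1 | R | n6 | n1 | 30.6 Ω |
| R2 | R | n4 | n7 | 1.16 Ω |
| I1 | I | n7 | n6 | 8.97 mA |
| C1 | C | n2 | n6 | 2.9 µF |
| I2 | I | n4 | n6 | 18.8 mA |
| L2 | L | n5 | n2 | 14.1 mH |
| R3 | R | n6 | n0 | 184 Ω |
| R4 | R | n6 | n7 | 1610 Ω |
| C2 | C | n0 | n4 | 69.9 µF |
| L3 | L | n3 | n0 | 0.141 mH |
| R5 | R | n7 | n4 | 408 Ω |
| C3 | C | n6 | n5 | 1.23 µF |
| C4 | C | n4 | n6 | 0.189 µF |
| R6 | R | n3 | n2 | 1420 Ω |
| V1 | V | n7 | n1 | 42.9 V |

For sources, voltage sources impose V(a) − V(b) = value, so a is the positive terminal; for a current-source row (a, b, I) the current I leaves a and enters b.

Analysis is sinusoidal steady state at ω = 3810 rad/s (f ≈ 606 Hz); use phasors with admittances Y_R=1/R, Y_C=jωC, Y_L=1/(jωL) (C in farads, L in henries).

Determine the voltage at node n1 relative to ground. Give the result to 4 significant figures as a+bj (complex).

-42.64-0.7290j V

Element admittances at ω=3810 rad/s:
  Y(L1) = 0.000-0.1306j S between n7,n4
  Y(R1) = 0.03268+0.000j S between n6,n1
  Y(R2) = 0.8621+0.000j S between n4,n7
  I1: injects 0.00897 A into n6 (from n7)
  Y(C1) = 0.000+0.01105j S between n2,n6
  I2: injects 0.0188 A into n6 (from n4)
  Y(L2) = 0.000-0.01861j S between n5,n2
  Y(R3) = 0.005435+0.000j S between n6,n0
  Y(R4) = 0.0006211+0.000j S between n6,n7
  Y(C2) = 0.000+0.2663j S between n0,n4
  Y(L3) = 0.000-1.861j S between n3,n0
  Y(R5) = 0.002451+0.000j S between n7,n4
  Y(C3) = 0.000+0.004686j S between n6,n5
  Y(C4) = 0.000+0.0007201j S between n4,n6
  Y(R6) = 0.0007042+0.000j S between n3,n2
  V1: constraint V(n7)−V(n1) = 42.9
Assemble and solve the 8×8 MNA system:
  V(n1)=-42.64-0.7290j  V(n2)=-34.55-1.364j  V(n3)=0.0005112-0.01307j  V(n4)=0.002731-0.7976j  V(n5)=-34.53-1.837j  V(n6)=-34.61+0.04125j  V(n7)=0.2605-0.7290j
  i(V1)=-0.2625-0.02517j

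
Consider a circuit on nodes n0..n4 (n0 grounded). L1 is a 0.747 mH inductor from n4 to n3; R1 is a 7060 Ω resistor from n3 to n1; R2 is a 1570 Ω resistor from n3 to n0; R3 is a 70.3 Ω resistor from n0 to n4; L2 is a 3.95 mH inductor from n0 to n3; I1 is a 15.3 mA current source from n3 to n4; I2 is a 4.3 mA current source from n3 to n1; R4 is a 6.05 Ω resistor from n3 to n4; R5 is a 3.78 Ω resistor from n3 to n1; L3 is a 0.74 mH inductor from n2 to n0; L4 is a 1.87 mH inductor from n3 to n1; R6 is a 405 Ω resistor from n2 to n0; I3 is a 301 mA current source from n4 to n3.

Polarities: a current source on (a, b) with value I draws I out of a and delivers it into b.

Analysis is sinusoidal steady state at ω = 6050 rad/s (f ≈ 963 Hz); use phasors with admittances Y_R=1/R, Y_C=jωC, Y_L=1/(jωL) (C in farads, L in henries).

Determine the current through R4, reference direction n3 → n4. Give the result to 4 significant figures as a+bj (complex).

0.1018+0.1290j A

MNA unknowns: 4 node voltages V₁..V_4
L1: Y=0.000-0.2213j on G[4,3]
R1: Y=0.0001416+0.000j on G[3,1]
R2: Y=0.0006369+0.000j on G[3,0]
R3: Y=0.01422+0.000j on G[0,4]
L2: Y=0.000-0.04185j on G[0,3]
I1: z[3]−=0.0153, z[4]+=0.0153
I2: z[3]−=0.0043, z[1]+=0.0043
R4: Y=0.1653+0.000j on G[3,4]
R5: Y=0.2646+0.000j on G[3,1]
L3: Y=0.000-0.2234j on G[2,0]
L4: Y=0.000-0.08839j on G[3,1]
R6: Y=0.002469+0.000j on G[2,0]
I3: z[4]−=0.301, z[3]+=0.301
solve → V1=-0.1550+0.2745j, V2=0.000+0.000j, V3=-0.1696+0.2696j, V4=-0.7855-0.5110j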